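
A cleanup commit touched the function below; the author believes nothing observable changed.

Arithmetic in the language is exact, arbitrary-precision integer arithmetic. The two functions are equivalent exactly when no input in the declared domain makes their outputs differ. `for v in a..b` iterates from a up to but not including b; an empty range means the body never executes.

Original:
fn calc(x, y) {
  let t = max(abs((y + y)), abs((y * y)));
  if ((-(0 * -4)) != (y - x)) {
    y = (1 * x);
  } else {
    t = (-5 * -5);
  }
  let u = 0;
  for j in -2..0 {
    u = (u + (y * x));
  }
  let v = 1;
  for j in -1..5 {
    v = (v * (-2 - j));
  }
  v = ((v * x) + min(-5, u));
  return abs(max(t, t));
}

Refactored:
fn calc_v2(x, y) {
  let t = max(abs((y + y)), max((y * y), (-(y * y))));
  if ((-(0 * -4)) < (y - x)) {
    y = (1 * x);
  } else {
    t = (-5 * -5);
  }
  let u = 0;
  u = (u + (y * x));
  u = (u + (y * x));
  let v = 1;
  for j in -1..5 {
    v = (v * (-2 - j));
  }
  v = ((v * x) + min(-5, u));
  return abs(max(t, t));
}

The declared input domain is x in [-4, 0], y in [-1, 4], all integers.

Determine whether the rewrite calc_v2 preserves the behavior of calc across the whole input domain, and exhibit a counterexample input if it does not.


The rewrite breaks on x=0, y=-1, where the results are 2 and 25.
calc: t := 2 | ((-(0 * -4)) != (y - x)): true | y := 0 | u := 0 | iter j=-2: | u := 0 | iter j=-1: | u := 0 | v := 1 | iter j=-1: | v := -1 | iter j=0: | v := 2 | iter j=1: | v := -6 | iter j=2: | v := 24 | iter j=3: | v := -120 | iter j=4: | v := 720 | v := -5 | result 2
calc_v2: t := 2 | ((-(0 * -4)) < (y - x)): false | t := 25 | u := 0 | u := 0 | u := 0 | v := 1 | iter j=-1: | v := -1 | iter j=0: | v := 2 | iter j=1: | v := -6 | iter j=2: | v := 24 | iter j=3: | v := -120 | iter j=4: | v := 720 | v := -5 | result 25
verdict: not equivalent; witness: x=0, y=-1


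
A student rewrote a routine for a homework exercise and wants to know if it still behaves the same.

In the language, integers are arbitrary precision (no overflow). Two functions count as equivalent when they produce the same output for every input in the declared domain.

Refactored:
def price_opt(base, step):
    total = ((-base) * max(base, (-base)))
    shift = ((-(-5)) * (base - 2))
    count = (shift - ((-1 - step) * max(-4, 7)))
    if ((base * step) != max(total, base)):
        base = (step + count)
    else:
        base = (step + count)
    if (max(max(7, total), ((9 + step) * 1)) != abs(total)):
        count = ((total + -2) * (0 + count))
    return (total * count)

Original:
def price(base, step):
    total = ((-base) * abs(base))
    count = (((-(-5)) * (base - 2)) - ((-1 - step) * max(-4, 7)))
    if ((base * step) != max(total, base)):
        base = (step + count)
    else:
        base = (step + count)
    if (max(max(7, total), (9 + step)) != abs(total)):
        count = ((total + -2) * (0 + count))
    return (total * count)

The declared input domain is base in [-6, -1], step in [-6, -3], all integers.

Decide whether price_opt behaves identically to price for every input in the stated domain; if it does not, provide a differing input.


The two versions differ — the changes include local variable names differ; also min/max/abs usage differs; also arithmetic usage differs; also statement counts differ; also constant usage differs.
Spot check at base=-1, step=-6 — price: total becomes 1; next count becomes -50; next ((base * step) != max(total, base)) evaluates to true; next base becomes -56; next (max(max(7, total), (9 + step)) != abs(total)) evaluates to true; next count becomes 50; next final value 50. price_opt: total becomes 1; next shift becomes -15; next count becomes -50; next ((base * step) != max(total, base)) evaluates to true; next base becomes -56; next (max(max(7, total), ((9 + step) * 1)) != abs(total)) evaluates to true; next count becomes 50; next final value 50. Both give 50.
Across all 24 domain points the two functions coincide.
verdict: equivalent


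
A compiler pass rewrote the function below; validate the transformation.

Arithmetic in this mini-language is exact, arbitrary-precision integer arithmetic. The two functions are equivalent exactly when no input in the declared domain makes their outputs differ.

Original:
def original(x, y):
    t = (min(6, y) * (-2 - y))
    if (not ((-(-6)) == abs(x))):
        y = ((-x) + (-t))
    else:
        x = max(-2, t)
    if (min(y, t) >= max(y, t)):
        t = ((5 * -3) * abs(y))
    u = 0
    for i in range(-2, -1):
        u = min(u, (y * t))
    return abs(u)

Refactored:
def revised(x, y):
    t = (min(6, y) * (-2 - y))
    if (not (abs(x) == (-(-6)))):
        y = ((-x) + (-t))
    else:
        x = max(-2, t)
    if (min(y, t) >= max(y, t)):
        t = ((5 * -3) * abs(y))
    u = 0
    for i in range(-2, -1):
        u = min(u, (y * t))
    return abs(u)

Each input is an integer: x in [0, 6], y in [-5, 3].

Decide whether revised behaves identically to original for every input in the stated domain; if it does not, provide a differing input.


Although same computation, different form, 63/63 inputs agree.
verdict: equivalent


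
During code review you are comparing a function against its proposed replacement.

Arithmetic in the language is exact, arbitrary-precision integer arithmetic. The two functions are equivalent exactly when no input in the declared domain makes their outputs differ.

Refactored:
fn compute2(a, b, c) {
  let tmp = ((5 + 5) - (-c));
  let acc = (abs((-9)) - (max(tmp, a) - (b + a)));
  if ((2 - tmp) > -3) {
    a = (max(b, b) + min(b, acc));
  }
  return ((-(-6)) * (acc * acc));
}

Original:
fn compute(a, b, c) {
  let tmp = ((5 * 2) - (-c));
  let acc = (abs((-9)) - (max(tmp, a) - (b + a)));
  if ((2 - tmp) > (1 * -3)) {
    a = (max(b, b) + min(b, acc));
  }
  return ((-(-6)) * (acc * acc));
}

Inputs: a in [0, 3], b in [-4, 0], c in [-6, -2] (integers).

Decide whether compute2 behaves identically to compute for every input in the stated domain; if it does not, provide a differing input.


Comparing the listings, the differences include: arithmetic usage differs; also constant usage differs.
Spot check at a=2, b=0, c=-5 — compute: tmp := 5 | acc := 6 | ((2 - tmp) > (1 * -3)): false | result 216. compute2: tmp := 5 | acc := 6 | ((2 - tmp) > -3): false | result 216. Both give 216.
Across all 100 domain points the two functions coincide.
verdict: equivalent


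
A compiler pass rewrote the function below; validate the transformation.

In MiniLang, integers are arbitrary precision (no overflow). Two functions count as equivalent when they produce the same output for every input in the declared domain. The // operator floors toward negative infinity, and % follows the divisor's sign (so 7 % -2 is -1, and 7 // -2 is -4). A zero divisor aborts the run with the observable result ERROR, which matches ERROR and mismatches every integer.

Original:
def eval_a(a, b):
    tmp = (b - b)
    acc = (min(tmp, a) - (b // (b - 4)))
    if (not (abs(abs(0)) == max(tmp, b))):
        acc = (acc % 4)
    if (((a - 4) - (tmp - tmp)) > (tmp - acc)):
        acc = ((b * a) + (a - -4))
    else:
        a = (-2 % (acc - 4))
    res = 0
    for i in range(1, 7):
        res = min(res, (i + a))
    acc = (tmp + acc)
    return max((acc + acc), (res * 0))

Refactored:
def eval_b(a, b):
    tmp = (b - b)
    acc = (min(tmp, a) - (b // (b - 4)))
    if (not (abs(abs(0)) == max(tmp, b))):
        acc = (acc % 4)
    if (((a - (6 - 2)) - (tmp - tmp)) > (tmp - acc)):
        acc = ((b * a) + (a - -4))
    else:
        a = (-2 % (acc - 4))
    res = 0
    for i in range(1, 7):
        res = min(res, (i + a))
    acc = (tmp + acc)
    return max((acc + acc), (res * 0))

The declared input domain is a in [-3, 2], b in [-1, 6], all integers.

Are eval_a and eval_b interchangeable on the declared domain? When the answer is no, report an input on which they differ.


Reading the diff, among the changes: constant usage differs; arithmetic usage differs.
As a probe, take a=-1, b=6: eval_a runs tmp=0, then acc=-4, then (not (abs(abs(0)) == max(tmp, b))) is true, then acc=0, then (((a - 4) - (tmp - tmp)) > (tmp - acc)) is false, then a=-2, then res=0, then (i=1), then res=-1, then (i=2), then res=-1, then (i=3), then res=-1, then (i=4), then res=-1, then (i=5), then res=-1, then (i=6), then res=-1, then acc=0, then returns 0; eval_b runs tmp=0, then acc=-4, then (not (abs(abs(0)) == max(tmp, b))) is true, then acc=0, then (((a - (6 - 2)) - (tmp - tmp)) > (tmp - acc)) is false, then a=-2, then res=0, then (i=1), then res=-1, then (i=2), then res=-1, then (i=3), then res=-1, then (i=4), then res=-1, then (i=5), then res=-1, then (i=6), then res=-1, then acc=0, then returns 0; both end at 0.
Checked all 48 inputs in the declared domain: the outputs agree on every one.
verdict: equivalent


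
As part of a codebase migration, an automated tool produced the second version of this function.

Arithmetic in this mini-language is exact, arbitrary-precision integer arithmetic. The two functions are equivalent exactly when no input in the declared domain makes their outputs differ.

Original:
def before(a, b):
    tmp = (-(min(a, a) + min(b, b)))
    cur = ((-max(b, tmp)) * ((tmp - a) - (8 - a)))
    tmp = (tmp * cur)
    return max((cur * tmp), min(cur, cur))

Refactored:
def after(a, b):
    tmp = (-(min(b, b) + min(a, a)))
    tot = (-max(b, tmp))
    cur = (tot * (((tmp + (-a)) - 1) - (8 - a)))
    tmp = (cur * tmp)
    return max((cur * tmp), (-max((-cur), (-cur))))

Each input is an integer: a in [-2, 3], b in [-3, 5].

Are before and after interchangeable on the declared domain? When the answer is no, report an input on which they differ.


On input a=-2, b=-3, before returns 1125 while after returns 2000.
verdict: not equivalent; witness: a=-2, b=-3


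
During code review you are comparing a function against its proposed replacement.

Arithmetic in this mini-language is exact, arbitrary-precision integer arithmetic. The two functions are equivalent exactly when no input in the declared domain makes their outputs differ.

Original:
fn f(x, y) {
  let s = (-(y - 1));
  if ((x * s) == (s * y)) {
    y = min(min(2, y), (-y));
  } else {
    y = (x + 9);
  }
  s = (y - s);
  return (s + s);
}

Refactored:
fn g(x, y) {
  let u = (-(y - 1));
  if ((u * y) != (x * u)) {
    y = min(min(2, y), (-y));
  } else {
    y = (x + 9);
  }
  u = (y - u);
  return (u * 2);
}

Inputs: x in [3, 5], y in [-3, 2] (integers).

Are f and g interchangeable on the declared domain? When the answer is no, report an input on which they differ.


Not equivalent: x=3, y=-3 separates them (16 vs -14).
f: s := 4 | ((x * s) == (s * y)): false | y := 12 | s := 8 | result 16
g: u := 4 | ((u * y) != (x * u)): true | y := -3 | u := -7 | result -14
verdict: not equivalent; witness: x=3, y=-3


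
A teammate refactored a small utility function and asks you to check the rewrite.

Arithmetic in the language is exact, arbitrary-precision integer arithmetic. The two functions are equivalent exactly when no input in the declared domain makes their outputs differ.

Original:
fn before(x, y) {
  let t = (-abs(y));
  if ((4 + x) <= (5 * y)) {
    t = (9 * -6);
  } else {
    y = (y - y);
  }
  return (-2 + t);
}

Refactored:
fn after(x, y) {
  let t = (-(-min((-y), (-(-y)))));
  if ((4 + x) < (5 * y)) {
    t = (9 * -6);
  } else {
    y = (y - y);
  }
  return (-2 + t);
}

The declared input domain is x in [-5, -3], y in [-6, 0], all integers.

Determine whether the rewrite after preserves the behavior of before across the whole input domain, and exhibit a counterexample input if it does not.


x=-4, y=0 yields -56 from before but -2 from after.
verdict: not equivalent; witness: x=-4, y=0


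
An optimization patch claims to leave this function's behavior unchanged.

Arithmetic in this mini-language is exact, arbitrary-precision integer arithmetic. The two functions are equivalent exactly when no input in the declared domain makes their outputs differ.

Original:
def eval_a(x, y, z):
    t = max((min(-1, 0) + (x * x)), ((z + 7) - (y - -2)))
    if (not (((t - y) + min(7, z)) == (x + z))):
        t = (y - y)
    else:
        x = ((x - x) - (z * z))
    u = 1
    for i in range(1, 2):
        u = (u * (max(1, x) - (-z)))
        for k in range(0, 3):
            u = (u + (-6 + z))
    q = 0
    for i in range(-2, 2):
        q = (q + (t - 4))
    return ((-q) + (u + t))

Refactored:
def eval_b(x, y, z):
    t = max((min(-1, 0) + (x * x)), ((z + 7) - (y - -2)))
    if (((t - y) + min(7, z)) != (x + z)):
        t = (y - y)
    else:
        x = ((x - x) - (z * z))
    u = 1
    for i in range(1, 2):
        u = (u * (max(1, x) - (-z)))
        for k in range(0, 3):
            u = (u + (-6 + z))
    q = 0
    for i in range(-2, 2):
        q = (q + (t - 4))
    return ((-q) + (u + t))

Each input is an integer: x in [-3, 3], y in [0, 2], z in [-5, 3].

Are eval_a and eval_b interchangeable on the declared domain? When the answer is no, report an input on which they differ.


Comparing the listings, the differences include: boolean connective usage differs; comparison usage differs.
Spot check at x=-2, y=0, z=2 — eval_a: t := 7 | (not (((t - y) + min(7, z)) == (x + z))): true | t := 0 | u := 1 | iter i=1: | u := 3 | iter k=0: | u := -1 | iter k=1: | u := -5 | iter k=2: | u := -9 | q := 0 | iter i=-2: | q := -4 | iter i=-1: | q := -8 | iter i=0: | q := -12 | iter i=1: | q := -16 | result 7. eval_b: t := 7 | (((t - y) + min(7, z)) != (x + z)): true | t := 0 | u := 1 | iter i=1: | u := 3 | iter k=0: | u := -1 | iter k=1: | u := -5 | iter k=2: | u := -9 | q := 0 | iter i=-2: | q := -4 | iter i=-1: | q := -8 | iter i=0: | q := -12 | iter i=1: | q := -16 | result 7. Both give 7.
Every one of the 189 inputs gives matching results.
verdict: equivalent


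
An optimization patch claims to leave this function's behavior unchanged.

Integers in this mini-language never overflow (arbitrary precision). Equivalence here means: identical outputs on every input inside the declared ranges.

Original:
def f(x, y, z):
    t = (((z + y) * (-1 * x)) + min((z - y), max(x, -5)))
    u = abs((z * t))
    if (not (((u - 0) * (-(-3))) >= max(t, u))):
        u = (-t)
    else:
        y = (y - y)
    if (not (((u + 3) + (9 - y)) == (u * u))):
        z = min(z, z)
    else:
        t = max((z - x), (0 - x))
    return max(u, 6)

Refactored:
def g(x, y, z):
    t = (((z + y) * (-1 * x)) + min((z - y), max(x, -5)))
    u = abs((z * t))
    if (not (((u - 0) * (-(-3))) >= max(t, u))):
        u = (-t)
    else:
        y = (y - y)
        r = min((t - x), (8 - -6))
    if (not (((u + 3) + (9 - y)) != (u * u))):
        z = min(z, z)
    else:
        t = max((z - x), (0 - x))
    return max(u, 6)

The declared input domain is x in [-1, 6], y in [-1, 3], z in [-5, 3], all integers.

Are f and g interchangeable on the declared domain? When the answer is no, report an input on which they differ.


The suspicious edit (`(((u + 3) + (9 - y)) == (u * u))` became `(((u + 3) + (9 - y)) != (u * u))`) never changes the result for any input inside the declared domain.
Tracing x=4, y=1, z=-5: f: t becomes 10; next u becomes 50; next (not (((u - 0) * (-(-3))) >= max(t, u))) evaluates to false; next y becomes 0; next (not (((u + 3) + (9 - y)) == (u * u))) evaluates to true; next z becomes -5; next final value 50 | g: t becomes 10; next u becomes 50; next (not (((u - 0) * (-(-3))) >= max(t, u))) evaluates to false; next y becomes 0; next r becomes 6; next (not (((u + 3) + (9 - y)) != (u * u))) evaluates to false; next t becomes -4; next final value 50 — matching result 50.
Every one of the 360 inputs gives matching results.
verdict: equivalent


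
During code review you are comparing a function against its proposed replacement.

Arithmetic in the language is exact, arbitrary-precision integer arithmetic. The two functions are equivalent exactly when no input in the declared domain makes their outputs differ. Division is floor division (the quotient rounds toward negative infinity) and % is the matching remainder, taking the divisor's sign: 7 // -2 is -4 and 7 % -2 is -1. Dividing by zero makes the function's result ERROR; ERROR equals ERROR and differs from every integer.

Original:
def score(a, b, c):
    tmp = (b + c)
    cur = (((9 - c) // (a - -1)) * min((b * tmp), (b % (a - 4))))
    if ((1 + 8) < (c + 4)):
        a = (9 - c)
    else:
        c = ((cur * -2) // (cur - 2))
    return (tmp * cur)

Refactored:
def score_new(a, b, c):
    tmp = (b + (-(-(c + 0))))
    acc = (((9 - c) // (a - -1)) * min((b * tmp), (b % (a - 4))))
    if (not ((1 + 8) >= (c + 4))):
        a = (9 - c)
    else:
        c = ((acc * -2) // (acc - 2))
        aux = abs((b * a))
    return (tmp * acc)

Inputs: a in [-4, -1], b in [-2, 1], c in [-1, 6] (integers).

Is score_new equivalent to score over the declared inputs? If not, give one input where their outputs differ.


Comparing the listings, the differences include: local variable names differ, plus statement counts differ, plus boolean connective usage differs, plus min/max/abs usage differs, plus comparison usage differs, plus arithmetic usage differs, plus constant usage differs.
Tracing a=-3, b=0, c=5: score: tmp=5, then cur=0, then ((1 + 8) < (c + 4)) is false, then c=0, then returns 0 | score_new: tmp=5, then acc=0, then (not ((1 + 8) >= (c + 4))) is false, then c=0, then aux=0, then returns 0 — matching result 0.
Across all 128 domain points the two functions coincide.
verdict: equivalent


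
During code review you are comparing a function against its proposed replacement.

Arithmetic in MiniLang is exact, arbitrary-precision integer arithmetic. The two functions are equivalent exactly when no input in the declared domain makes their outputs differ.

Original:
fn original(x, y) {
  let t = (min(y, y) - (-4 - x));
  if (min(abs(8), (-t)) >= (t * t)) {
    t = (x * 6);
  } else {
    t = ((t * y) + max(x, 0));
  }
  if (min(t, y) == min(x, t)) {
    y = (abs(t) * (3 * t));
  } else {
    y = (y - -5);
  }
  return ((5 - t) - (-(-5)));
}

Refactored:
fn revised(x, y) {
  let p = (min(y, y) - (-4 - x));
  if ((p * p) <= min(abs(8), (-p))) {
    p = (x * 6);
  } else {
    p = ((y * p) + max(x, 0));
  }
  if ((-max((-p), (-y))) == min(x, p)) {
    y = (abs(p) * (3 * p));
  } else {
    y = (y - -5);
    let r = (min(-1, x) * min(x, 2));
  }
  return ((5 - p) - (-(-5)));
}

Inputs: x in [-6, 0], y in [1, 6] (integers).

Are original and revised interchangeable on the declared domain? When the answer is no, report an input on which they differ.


Differences: local variable names differ; arithmetic usage differs; statement counts differ; min/max/abs usage differs; constant usage differs; comparison usage differs — yet all 42 inputs agree.
verdict: equivalent


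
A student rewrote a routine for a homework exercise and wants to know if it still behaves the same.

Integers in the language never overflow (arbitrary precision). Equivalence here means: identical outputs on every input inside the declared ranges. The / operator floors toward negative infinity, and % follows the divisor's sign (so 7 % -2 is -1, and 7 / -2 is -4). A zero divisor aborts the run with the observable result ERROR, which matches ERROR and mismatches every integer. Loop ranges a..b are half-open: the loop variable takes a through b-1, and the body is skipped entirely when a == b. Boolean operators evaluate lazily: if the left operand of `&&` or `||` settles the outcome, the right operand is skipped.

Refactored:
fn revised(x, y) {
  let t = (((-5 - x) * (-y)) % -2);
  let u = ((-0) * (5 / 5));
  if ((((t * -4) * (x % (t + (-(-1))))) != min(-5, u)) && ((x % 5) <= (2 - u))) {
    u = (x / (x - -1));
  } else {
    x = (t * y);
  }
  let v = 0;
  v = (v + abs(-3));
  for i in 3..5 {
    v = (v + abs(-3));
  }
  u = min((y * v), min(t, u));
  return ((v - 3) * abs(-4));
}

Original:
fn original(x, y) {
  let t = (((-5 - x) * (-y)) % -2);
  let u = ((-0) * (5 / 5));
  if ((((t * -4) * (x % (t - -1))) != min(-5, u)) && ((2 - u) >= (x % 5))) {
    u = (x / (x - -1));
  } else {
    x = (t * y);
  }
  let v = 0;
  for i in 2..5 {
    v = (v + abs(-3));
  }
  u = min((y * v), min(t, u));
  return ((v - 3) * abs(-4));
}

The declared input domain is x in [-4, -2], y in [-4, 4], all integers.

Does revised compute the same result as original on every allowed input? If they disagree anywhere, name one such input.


Behavior is preserved: although constant usage differs; loop structure differs; min/max/abs usage differs; statement counts differ; comparison usage differs; arithmetic usage differs, the outputs never diverge.
One worked example (x=-2, y=4) — original: t := 0 | u := 0 | ((((t * -4) * (x % (t - -1))) != min(-5, u)) && ((2 - u) >= (x % 5))): false | x := 0 | v := 0 | iter i=2: | v := 3 | iter i=3: | v := 6 | iter i=4: | v := 9 | u := 0 | result 24; revised: t := 0 | u := 0 | ((((t * -4) * (x % (t + (-(-1))))) != min(-5, u)) && ((x % 5) <= (2 - u))): false | x := 0 | v := 0 | v := 3 | iter i=3: | v := 6 | iter i=4: | v := 9 | u := 0 | result 24; agreement on 24.
Checked all 27 inputs in the declared domain: the outputs agree on every one.
verdict: equivalent


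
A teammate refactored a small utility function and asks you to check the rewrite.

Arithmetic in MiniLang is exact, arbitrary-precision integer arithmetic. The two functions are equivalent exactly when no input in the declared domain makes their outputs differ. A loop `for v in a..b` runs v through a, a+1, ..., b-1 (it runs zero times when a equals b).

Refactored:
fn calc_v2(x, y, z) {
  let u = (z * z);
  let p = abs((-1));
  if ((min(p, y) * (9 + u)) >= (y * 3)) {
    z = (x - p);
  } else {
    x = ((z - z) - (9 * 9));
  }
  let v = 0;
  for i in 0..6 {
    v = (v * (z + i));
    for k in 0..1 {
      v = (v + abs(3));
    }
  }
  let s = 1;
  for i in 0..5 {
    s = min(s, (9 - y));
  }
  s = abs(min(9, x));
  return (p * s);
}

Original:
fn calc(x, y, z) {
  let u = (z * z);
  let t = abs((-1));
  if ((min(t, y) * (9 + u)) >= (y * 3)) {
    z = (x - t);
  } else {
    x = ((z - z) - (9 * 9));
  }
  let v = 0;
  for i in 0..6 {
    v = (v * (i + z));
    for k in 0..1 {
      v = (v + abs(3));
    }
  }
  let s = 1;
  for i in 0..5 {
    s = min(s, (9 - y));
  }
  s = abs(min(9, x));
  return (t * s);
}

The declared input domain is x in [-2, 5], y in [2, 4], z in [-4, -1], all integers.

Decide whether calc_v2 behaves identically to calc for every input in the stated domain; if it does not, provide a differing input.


The two versions differ — the changes include local variable names differ.
One worked example (x=1, y=3, z=-1) — calc: u=1, then t=1, then ((min(t, y) * (9 + u)) >= (y * 3)) is true, then z=0, then v=0, then (i=0), then v=0, then (k=0), then v=3, then (i=1), then v=3, then (k=0), then v=6, then (i=2), then v=12, then (k=0), then v=15, then (i=3), then v=45, then (k=0), then v=48, then (i=4), then v=192, then (k=0), then v=195, then (i=5), then v=975, then (k=0), then v=978, then s=1, then (i=0), then s=1, then (i=1), then s=1, then (i=2), then s=1, then (i=3), then s=1, then (i=4), then s=1, then s=1, then returns 1; calc_v2: u=1, then p=1, then ((min(p, y) * (9 + u)) >= (y * 3)) is true, then z=0, then v=0, then (i=0), then v=0, then (k=0), then v=3, then (i=1), then v=3, then (k=0), then v=6, then (i=2), then v=12, then (k=0), then v=15, then (i=3), then v=45, then (k=0), then v=48, then (i=4), then v=192, then (k=0), then v=195, then (i=5), then v=975, then (k=0), then v=978, then s=1, then (i=0), then s=1, then (i=1), then s=1, then (i=2), then s=1, then (i=3), then s=1, then (i=4), then s=1, then s=1, then returns 1; agreement on 1.
Checked all 96 inputs in the declared domain: the outputs agree on every one.
verdict: equivalent


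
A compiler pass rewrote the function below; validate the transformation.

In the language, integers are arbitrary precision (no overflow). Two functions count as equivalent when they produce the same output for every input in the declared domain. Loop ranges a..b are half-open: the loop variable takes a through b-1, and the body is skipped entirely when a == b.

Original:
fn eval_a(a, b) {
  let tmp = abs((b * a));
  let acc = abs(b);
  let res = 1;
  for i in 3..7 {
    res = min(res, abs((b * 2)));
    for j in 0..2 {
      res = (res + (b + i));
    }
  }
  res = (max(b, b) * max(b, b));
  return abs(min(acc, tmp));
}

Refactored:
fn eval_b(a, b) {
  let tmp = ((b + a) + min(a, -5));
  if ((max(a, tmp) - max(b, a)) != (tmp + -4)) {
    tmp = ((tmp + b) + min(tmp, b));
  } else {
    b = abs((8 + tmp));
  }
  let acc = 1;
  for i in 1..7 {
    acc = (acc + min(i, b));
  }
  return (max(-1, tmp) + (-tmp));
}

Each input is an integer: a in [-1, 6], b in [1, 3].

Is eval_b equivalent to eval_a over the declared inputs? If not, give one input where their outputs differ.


Not equivalent: a=-1, b=1 separates them (1 vs 8).
eval_a: tmp = 1; acc = 1; res = 1; [i=3]; res = 1; [j=0]; res = 5; [j=1]; res = 9; [i=4]; res = 2; [j=0]; res = 7; [j=1]; res = 12; [i=5]; res = 2; [j=0]; res = 8; [j=1]; res = 14; [i=6]; res = 2; [j=0]; res = 9; [j=1]; res = 16; res = 1; return 1
eval_b: tmp = -5; ((max(a, tmp) - max(b, a)) != (tmp + -4)) -> true; tmp = -9; acc = 1; [i=1]; acc = 2; [i=2]; acc = 3; [i=3]; acc = 4; [i=4]; acc = 5; [i=5]; acc = 6; [i=6]; acc = 7; return 8
verdict: not equivalent; witness: a=-1, b=1


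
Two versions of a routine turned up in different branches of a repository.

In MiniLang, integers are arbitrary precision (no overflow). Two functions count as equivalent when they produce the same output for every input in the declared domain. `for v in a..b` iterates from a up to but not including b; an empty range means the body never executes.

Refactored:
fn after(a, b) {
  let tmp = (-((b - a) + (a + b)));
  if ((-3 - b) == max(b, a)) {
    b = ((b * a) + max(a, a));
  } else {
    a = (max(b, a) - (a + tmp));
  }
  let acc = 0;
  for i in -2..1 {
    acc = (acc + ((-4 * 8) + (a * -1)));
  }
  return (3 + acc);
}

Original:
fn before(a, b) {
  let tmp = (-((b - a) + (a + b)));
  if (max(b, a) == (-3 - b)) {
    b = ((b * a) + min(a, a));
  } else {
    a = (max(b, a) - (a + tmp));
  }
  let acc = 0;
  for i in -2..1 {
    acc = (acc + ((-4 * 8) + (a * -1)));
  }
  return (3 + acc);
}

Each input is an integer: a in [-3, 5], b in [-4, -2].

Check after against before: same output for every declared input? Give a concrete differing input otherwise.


Equivalent. Although `min(a, a)` became `max(a, a)`, no input in the stated domain can expose it.
Every one of the 27 inputs gives matching results.
One worked example (a=-3, b=-4) — before: tmp becomes 8; next (max(b, a) == (-3 - b)) evaluates to false; next a becomes -8; next acc becomes 0; next at i=-2:; next acc becomes -24; next at i=-1:; next acc becomes -48; next at i=0:; next acc becomes -72; next final value -69; after: tmp becomes 8; next ((-3 - b) == max(b, a)) evaluates to false; next a becomes -8; next acc becomes 0; next at i=-2:; next acc becomes -24; next at i=-1:; next acc becomes -48; next at i=0:; next acc becomes -72; next final value -69; agreement on -69.
verdict: equivalent


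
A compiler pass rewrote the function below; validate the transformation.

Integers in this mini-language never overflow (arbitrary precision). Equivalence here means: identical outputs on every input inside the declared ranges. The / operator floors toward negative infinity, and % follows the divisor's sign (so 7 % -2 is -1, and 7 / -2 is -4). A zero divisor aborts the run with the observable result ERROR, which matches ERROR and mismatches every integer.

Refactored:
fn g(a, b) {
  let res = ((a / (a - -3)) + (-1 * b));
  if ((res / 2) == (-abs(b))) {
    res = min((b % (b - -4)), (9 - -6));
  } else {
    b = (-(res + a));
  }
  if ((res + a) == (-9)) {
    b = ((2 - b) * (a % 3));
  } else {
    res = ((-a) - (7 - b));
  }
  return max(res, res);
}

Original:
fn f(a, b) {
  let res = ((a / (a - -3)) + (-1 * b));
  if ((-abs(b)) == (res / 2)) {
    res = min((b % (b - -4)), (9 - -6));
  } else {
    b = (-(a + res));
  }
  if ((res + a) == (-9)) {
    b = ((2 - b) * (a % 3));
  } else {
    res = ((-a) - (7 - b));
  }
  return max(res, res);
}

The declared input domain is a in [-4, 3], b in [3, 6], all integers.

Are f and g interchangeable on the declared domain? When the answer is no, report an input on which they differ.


This is a faithful refactor — same computation, different form, but the computed results match everywhere.
One worked example (a=2, b=6) — f: res = -6; ((-abs(b)) == (res / 2)) -> false; b = 4; ((res + a) == (-9)) -> false; res = -5; return -5; g: res = -6; ((res / 2) == (-abs(b))) -> false; b = 4; ((res + a) == (-9)) -> false; res = -5; return -5; agreement on -5.
Every one of the 32 inputs gives matching results.
verdict: equivalent


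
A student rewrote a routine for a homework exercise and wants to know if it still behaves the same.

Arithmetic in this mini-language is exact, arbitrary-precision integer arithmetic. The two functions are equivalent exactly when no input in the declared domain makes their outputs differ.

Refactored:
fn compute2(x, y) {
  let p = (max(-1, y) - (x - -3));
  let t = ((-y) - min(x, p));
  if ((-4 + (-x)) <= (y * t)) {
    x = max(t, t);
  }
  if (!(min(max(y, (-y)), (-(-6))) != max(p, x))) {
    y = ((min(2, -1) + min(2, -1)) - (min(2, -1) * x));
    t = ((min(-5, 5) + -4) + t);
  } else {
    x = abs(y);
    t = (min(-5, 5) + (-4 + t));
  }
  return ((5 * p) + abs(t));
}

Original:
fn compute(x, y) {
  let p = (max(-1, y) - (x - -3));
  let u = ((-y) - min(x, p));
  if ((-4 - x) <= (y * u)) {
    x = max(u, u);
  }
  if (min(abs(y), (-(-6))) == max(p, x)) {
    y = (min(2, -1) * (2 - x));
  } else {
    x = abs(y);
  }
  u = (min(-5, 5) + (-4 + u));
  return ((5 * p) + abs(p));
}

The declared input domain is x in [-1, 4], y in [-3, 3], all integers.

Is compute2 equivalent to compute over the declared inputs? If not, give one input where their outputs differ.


Try x=-1, y=-2.
compute: p := -3 | u := 5 | ((-4 - x) <= (y * u)): false | (min(abs(y), (-(-6))) == max(p, x)): false | x := 2 | u := -4 | result -12
compute2: p := -3 | t := 5 | ((-4 + (-x)) <= (y * t)): false | (!(min(max(y, (-y)), (-(-6))) != max(p, x))): false | x := 2 | t := -4 | result -11
-12 != -11, so the rewrite changes behavior.
verdict: not equivalent; witness: x=-1, y=-2


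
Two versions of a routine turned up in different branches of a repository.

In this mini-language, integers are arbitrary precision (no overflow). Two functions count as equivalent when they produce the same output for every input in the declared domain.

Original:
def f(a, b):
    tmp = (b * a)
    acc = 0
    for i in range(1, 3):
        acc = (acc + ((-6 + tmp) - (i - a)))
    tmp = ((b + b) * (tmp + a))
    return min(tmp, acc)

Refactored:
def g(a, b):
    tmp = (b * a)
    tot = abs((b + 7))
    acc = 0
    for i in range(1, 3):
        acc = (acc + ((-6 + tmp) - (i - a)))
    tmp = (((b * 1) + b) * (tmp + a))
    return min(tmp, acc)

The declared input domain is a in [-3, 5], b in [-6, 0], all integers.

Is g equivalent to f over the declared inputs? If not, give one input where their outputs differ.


Beyond behavior-preserving changes, the revision adds an assignment to `tot` whose value nothing reads.
One worked example (a=0, b=-4) — f: tmp = 0; acc = 0; [i=1]; acc = -7; [i=2]; acc = -15; tmp = 0; return -15; g: tmp = 0; tot = 3; acc = 0; [i=1]; acc = -7; [i=2]; acc = -15; tmp = 0; return -15; agreement on -15.
Sweeping the whole domain (63 inputs) finds no disagreement.
verdict: equivalent


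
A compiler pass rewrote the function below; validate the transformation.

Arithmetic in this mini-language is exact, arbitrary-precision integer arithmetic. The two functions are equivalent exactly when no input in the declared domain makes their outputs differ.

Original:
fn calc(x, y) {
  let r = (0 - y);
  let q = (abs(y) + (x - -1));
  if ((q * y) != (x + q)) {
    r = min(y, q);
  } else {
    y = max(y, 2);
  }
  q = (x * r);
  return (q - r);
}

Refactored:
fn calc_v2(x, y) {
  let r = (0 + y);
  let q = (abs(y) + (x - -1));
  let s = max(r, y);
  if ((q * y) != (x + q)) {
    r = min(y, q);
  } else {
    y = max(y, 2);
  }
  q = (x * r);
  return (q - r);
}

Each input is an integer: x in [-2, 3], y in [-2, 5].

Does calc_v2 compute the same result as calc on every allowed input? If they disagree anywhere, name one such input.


Not equivalent: x=0, y=1 separates them (1 vs -1).
calc: r = -1; q = 2; ((q * y) != (x + q)) -> false; y = 2; q = 0; return 1
calc_v2: r = 1; q = 2; s = 1; ((q * y) != (x + q)) -> false; y = 2; q = 0; return -1
verdict: not equivalent; witness: x=0, y=1


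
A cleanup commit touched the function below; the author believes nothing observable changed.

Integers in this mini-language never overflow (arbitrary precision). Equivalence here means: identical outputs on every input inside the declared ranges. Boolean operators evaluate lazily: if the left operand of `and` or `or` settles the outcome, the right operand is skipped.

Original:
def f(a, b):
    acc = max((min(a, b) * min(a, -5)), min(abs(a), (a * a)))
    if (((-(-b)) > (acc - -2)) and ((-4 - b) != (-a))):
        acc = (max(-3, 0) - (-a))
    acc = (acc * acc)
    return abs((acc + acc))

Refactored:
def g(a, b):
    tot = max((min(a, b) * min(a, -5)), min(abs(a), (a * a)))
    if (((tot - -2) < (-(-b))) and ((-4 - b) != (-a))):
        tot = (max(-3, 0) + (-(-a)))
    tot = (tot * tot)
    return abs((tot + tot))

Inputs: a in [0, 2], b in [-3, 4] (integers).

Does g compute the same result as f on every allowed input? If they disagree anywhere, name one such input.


Reading the diff, among the changes: arithmetic usage differs; also comparison usage differs; also local variable names differ.
Spot check at a=0, b=-1 — f: acc=5, then (((-(-b)) > (acc - -2)) and ((-4 - b) != (-a))) is false, then acc=25, then returns 50. g: tot=5, then (((tot - -2) < (-(-b))) and ((-4 - b) != (-a))) is false, then tot=25, then returns 50. Both give 50.
Checked all 24 inputs in the declared domain: the outputs agree on every one.
verdict: equivalent


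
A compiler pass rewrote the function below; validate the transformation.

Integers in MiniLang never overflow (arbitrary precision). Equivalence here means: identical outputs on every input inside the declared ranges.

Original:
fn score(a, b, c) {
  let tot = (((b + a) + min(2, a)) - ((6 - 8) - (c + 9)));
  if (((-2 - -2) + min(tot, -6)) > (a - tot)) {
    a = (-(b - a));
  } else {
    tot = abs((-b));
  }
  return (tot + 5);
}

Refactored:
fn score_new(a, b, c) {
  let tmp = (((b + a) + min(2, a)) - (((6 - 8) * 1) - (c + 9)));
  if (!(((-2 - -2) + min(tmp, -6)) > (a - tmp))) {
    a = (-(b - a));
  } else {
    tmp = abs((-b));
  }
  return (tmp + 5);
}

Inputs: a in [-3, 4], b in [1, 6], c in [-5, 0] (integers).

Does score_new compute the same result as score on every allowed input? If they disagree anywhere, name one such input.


At a=-3, b=1, c=-4: score gives 6, score_new gives 7.
verdict: not equivalent; witness: a=-3, b=1, c=-4


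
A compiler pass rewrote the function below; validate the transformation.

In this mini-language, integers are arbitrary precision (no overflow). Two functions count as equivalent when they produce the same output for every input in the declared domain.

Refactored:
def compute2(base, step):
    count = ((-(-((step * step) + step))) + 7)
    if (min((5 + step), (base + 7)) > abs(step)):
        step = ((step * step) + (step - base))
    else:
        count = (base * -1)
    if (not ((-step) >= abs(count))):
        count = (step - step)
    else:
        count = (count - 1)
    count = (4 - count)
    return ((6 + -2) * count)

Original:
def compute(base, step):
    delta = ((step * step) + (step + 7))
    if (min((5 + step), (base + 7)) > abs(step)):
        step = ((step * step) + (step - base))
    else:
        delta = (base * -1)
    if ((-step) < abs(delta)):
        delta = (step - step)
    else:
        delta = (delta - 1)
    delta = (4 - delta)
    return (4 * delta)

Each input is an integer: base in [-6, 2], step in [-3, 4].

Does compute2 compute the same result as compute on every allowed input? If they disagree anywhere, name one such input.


Differences: comparison usage differs, constant usage differs, arithmetic usage differs, boolean connective usage differs, local variable names differ — yet all 72 inputs agree.
verdict: equivalent


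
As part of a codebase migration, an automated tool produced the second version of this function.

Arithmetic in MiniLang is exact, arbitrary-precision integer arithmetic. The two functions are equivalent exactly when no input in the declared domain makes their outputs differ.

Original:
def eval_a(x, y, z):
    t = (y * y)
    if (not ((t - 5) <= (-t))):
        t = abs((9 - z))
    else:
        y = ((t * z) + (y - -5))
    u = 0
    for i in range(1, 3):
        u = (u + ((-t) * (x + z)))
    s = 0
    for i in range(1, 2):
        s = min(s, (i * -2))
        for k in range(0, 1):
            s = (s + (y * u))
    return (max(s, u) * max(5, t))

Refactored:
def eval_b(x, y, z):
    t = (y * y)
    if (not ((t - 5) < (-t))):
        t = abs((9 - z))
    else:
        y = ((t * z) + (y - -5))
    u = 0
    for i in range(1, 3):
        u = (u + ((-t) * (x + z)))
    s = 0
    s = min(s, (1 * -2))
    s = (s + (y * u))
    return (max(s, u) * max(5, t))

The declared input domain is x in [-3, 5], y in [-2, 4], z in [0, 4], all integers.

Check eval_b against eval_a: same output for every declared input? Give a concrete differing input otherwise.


Although `((t - 5) <= (-t))` became `((t - 5) < (-t))`, no input in the stated domain can expose it; all 315 inputs agree.
verdict: equivalent


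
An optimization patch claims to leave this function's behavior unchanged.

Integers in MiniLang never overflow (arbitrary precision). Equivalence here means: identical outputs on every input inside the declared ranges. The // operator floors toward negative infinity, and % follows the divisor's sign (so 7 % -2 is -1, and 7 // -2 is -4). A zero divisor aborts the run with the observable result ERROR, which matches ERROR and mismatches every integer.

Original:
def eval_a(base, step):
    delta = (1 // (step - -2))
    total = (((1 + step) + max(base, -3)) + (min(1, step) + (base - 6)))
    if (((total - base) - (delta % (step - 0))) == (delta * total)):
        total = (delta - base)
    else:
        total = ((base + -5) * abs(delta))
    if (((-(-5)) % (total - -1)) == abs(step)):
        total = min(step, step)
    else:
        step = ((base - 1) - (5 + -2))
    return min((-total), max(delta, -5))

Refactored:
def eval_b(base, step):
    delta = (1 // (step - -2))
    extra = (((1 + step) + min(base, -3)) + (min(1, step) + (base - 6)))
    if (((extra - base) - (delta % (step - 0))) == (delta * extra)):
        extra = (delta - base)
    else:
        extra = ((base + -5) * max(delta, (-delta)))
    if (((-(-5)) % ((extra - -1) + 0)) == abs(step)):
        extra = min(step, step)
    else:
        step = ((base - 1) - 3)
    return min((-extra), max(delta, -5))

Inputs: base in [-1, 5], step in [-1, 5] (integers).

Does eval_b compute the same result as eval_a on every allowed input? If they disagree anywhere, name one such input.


These are not equivalent — on base=-1, step=5 the outputs split (-1 vs 0).
eval_a: delta=0, then total=-1, then (((total - base) - (delta % (step - 0))) == (delta * total)) is true, then total=1, then (((-(-5)) % (total - -1)) == abs(step)) is false, then step=-5, then returns -1
eval_b: delta=0, then extra=-3, then (((extra - base) - (delta % (step - 0))) == (delta * extra)) is false, then extra=0, then (((-(-5)) % ((extra - -1) + 0)) == abs(step)) is false, then step=-5, then returns 0
verdict: not equivalent; witness: base=-1, step=5


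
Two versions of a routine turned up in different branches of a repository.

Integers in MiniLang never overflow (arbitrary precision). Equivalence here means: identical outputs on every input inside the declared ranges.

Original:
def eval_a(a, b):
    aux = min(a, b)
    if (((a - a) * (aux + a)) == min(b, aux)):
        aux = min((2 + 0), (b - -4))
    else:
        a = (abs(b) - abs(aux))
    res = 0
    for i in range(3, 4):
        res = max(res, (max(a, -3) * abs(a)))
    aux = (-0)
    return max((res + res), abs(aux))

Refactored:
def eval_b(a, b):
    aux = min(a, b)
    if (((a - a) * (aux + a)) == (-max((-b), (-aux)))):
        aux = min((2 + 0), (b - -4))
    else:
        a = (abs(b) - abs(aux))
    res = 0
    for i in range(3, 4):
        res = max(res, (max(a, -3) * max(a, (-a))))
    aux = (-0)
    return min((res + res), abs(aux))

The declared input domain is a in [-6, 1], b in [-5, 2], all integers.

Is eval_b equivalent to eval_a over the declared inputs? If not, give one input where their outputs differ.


Not equivalent: a=-1, b=2 separates them (2 vs 0).
eval_a: aux=-1, then (((a - a) * (aux + a)) == min(b, aux)) is false, then a=1, then res=0, then (i=3), then res=1, then aux=0, then returns 2
eval_b: aux=-1, then (((a - a) * (aux + a)) == (-max((-b), (-aux)))) is false, then a=1, then res=0, then (i=3), then res=1, then aux=0, then returns 0
verdict: not equivalent; witness: a=-1, b=2
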